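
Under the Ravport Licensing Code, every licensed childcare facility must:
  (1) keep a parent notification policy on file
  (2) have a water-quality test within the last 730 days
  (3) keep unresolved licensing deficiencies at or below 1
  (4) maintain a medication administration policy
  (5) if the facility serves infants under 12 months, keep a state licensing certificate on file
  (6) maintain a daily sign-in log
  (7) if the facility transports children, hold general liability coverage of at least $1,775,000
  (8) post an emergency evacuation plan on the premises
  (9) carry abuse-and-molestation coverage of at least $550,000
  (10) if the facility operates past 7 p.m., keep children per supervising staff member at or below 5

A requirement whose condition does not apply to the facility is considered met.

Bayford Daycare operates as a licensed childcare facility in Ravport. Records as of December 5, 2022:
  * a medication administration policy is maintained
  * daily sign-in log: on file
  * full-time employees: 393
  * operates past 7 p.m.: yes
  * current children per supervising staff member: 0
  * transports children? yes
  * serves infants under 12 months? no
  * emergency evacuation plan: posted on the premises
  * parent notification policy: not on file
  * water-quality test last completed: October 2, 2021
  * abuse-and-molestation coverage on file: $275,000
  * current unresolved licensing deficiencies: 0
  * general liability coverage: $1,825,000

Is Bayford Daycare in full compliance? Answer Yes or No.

1. parent notification policy absent → not met
2. water-quality test 429 days ago vs limit 730 → met
3. unresolved licensing deficiencies 0 ≤ 1 → met
4. medication administration policy present → met
5. condition 'serves infants under 12 months' does not hold → requirement n/a → met
6. daily sign-in log present → met
7. condition 'transports children' holds; general liability coverage $1,825,000 ≥ $1,775,000 → met
8. emergency evacuation plan present → met
9. abuse-and-molestation coverage $275,000 < $550,000 → not met
10. condition 'operates past 7 p.m.' holds; children per supervising staff member 0 ≤ 5 → met
Not met: 1, 9

No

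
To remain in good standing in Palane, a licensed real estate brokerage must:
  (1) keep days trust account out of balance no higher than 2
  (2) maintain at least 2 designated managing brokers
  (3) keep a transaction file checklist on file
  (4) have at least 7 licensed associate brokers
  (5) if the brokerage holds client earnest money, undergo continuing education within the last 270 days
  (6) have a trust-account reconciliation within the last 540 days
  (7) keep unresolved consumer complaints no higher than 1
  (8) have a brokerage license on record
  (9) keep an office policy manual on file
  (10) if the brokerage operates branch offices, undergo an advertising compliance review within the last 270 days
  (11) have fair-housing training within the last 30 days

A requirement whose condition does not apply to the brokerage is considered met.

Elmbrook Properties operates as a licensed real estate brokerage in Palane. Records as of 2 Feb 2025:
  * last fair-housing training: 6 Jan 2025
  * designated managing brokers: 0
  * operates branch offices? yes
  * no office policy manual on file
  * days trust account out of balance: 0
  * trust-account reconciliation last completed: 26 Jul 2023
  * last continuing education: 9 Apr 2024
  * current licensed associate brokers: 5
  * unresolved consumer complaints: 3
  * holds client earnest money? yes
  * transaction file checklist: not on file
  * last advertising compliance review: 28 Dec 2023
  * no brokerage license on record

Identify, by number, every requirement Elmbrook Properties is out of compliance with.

2, 3, 4, 5, 6, 7, 8, 9, 10

1. days trust account out of balance 0 ≤ 2 → met
2. designated managing brokers 0 < 2 → not met
3. transaction file checklist absent → not met
4. licensed associate brokers 5 < 7 → not met
5. condition 'holds client earnest money' holds; continuing education 299 days ago vs limit 270 → not met
6. trust-account reconciliation 557 days ago vs limit 540 → not met
7. unresolved consumer complaints 3 > 1 → not met
8. brokerage license absent → not met
9. office policy manual absent → not met
10. condition 'operates branch offices' holds; advertising compliance review 402 days ago vs limit 270 → not met
11. fair-housing training 27 days ago vs limit 30 → met
Not met: 2, 3, 4, 5, 6, 7, 8, 9, 10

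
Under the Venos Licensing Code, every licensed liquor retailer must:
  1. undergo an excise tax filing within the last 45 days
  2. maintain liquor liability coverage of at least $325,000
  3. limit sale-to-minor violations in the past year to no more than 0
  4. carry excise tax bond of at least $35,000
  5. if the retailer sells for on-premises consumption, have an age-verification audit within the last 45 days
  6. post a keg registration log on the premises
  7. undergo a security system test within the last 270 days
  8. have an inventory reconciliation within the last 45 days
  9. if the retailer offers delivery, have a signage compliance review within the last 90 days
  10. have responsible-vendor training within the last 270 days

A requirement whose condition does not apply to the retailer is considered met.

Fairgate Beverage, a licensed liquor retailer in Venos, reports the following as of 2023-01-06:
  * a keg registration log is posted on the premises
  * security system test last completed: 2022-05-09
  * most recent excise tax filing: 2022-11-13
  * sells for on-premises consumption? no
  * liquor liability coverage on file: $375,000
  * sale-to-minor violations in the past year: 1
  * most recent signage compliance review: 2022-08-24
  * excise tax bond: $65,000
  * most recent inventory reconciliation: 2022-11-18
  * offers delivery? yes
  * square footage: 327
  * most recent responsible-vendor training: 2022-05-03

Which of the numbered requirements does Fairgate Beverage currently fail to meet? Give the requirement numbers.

1. excise tax filing 54 days ago vs limit 45 → not met
2. liquor liability coverage $375,000 ≥ $325,000 → met
3. sale-to-minor violations in the past year 1 > 0 → not met
4. excise tax bond $65,000 ≥ $35,000 → met
5. condition 'sells for on-premises consumption' does not hold → requirement n/a → met
6. keg registration log present → met
7. security system test 242 days ago vs limit 270 → met
8. inventory reconciliation 49 days ago vs limit 45 → not met
9. condition 'offers delivery' holds; signage compliance review 135 days ago vs limit 90 → not met
10. responsible-vendor training 248 days ago vs limit 270 → met
Not met: 1, 3, 8, 9

1, 3, 8, 9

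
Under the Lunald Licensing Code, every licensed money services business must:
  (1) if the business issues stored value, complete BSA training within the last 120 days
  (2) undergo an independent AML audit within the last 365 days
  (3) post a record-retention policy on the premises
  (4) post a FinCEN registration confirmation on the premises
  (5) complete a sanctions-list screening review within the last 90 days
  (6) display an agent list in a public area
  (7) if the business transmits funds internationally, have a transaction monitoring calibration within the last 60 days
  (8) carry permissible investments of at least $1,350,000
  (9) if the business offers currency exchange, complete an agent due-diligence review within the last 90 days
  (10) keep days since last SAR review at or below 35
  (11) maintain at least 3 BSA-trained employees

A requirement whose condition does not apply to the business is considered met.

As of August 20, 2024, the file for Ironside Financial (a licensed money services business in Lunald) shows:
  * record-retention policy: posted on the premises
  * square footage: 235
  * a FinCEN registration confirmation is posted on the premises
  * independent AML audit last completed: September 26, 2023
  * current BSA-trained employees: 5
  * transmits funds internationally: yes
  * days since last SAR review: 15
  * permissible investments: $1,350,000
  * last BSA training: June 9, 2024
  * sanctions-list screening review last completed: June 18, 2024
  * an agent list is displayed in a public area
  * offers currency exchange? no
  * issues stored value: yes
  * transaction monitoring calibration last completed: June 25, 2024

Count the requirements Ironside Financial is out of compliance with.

1. condition 'issues stored value' holds; BSA training 72 days ago vs limit 120 → met
2. independent AML audit 329 days ago vs limit 365 → met
3. record-retention policy present → met
4. FinCEN registration confirmation present → met
5. sanctions-list screening review 63 days ago vs limit 90 → met
6. agent list present → met
7. condition 'transmits funds internationally' holds; transaction monitoring calibration 56 days ago vs limit 60 → met
8. permissible investments $1,350,000 ≥ $1,350,000 → met
9. condition 'offers currency exchange' does not hold → requirement n/a → met
10. days since last SAR review 15 ≤ 35 → met
11. BSA-trained employees 5 ≥ 3 → met
Not met: 0 of 11

0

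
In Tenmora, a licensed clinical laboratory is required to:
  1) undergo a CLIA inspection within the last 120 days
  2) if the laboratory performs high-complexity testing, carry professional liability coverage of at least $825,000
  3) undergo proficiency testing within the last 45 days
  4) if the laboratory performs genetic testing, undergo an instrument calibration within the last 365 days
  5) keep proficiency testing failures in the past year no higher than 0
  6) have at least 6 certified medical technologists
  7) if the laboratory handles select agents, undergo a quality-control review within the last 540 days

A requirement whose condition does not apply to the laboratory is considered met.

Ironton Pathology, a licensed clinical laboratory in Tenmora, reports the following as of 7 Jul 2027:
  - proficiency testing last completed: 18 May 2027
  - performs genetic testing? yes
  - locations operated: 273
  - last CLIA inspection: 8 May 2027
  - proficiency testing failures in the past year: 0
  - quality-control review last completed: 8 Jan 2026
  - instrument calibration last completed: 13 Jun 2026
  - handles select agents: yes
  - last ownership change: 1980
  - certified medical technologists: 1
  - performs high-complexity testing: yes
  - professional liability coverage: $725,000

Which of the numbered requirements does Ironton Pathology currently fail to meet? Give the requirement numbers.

1. CLIA inspection 60 days ago vs limit 120 → met
2. condition 'performs high-complexity testing' holds; professional liability coverage $725,000 < $825,000 → not met
3. proficiency testing 50 days ago vs limit 45 → not met
4. condition 'performs genetic testing' holds; instrument calibration 389 days ago vs limit 365 → not met
5. proficiency testing failures in the past year 0 ≤ 0 → met
6. certified medical technologists 1 < 6 → not met
7. condition 'handles select agents' holds; quality-control review 545 days ago vs limit 540 → not met
Not met: 2, 3, 4, 6, 7

2, 3, 4, 6, 7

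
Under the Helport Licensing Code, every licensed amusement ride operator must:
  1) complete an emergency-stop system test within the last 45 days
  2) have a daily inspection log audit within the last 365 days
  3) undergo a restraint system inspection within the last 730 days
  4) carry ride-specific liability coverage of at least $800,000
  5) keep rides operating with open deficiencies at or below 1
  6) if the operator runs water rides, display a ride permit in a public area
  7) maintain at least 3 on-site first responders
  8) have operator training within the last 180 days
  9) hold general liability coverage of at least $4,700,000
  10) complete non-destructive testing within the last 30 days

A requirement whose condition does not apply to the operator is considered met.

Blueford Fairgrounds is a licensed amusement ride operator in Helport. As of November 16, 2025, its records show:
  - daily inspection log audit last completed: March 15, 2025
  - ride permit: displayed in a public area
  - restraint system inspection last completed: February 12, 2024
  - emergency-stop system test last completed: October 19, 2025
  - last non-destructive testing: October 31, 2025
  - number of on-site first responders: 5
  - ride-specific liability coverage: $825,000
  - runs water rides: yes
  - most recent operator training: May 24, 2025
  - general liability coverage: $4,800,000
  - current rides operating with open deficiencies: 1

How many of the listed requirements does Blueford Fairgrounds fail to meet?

1. emergency-stop system test 28 days ago vs limit 45 → met
2. daily inspection log audit 246 days ago vs limit 365 → met
3. restraint system inspection 643 days ago vs limit 730 → met
4. ride-specific liability coverage $825,000 ≥ $800,000 → met
5. rides operating with open deficiencies 1 ≤ 1 → met
6. condition 'runs water rides' holds; ride permit present → met
7. on-site first responders 5 ≥ 3 → met
8. operator training 176 days ago vs limit 180 → met
9. general liability coverage $4,800,000 ≥ $4,700,000 → met
10. non-destructive testing 16 days ago vs limit 30 → met
Not met: 0 of 10

0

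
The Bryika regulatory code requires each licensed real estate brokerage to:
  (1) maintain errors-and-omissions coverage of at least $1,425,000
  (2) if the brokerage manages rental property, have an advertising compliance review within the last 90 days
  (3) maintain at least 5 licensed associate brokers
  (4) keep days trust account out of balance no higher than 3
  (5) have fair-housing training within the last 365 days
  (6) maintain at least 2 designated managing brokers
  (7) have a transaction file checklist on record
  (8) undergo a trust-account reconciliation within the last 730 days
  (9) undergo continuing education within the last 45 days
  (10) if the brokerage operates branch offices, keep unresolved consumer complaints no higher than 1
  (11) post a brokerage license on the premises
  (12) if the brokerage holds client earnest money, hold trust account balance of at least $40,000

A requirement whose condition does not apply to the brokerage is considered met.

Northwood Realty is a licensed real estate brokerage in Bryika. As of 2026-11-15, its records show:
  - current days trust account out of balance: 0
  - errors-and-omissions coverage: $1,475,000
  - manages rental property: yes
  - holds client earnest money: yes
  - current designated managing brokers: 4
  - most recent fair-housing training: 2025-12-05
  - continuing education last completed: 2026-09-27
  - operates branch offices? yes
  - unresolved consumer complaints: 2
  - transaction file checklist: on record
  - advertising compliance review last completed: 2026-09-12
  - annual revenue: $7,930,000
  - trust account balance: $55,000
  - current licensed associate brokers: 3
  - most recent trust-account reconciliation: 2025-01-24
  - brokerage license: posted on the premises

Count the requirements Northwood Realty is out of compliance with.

1. errors-and-omissions coverage $1,475,000 ≥ $1,425,000 → met
2. condition 'manages rental property' holds; advertising compliance review 64 days ago vs limit 90 → met
3. licensed associate brokers 3 < 5 → not met
4. days trust account out of balance 0 ≤ 3 → met
5. fair-housing training 345 days ago vs limit 365 → met
6. designated managing brokers 4 ≥ 2 → met
7. transaction file checklist present → met
8. trust-account reconciliation 660 days ago vs limit 730 → met
9. continuing education 49 days ago vs limit 45 → not met
10. condition 'operates branch offices' holds; unresolved consumer complaints 2 > 1 → not met
11. brokerage license present → met
12. condition 'holds client earnest money' holds; trust account balance $55,000 ≥ $40,000 → met
Not met: 3 of 12

3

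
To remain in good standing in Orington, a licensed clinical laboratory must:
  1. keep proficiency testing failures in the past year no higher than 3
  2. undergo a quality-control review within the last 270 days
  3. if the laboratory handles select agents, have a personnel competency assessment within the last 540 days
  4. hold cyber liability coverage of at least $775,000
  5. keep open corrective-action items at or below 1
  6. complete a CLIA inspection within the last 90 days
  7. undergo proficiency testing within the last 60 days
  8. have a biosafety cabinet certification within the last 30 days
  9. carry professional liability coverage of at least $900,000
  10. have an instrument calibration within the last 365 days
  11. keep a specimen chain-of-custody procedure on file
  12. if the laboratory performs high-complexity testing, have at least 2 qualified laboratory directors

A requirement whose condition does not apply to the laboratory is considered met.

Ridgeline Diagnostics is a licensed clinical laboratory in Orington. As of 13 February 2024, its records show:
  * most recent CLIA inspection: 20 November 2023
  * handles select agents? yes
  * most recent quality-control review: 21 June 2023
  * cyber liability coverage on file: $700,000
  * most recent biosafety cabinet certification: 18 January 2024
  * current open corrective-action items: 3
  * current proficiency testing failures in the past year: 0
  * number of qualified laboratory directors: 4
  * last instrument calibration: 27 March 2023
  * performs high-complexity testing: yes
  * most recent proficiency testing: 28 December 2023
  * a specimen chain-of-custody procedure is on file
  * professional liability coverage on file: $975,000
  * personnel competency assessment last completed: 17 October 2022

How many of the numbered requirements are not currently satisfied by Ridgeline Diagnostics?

1. proficiency testing failures in the past year 0 ≤ 3 → met
2. quality-control review 237 days ago vs limit 270 → met
3. condition 'handles select agents' holds; personnel competency assessment 484 days ago vs limit 540 → met
4. cyber liability coverage $700,000 < $775,000 → not met
5. open corrective-action items 3 > 1 → not met
6. CLIA inspection 85 days ago vs limit 90 → met
7. proficiency testing 47 days ago vs limit 60 → met
8. biosafety cabinet certification 26 days ago vs limit 30 → met
9. professional liability coverage $975,000 ≥ $900,000 → met
10. instrument calibration 323 days ago vs limit 365 → met
11. specimen chain-of-custody procedure present → met
12. condition 'performs high-complexity testing' holds; qualified laboratory directors 4 ≥ 2 → met
Not met: 2 of 12

2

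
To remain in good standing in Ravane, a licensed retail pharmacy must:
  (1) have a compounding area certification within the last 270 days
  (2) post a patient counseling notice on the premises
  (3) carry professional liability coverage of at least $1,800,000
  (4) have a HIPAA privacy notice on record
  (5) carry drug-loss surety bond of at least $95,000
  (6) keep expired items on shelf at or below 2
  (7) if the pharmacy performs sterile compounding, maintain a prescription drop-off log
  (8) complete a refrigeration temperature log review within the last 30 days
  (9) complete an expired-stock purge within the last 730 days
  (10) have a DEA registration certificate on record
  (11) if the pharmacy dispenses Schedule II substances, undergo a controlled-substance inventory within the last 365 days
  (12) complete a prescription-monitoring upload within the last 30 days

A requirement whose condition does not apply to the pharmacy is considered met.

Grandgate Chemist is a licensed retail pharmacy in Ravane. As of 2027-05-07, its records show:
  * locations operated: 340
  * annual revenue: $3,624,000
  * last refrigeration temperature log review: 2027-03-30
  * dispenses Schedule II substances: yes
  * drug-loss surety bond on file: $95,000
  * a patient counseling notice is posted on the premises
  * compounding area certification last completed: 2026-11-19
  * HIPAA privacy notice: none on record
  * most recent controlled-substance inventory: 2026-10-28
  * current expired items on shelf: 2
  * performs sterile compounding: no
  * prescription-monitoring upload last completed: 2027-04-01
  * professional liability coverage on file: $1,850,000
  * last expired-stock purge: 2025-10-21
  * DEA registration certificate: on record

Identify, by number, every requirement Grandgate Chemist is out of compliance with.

4, 8, 12

1. compounding area certification 169 days ago vs limit 270 → met
2. patient counseling notice present → met
3. professional liability coverage $1,850,000 ≥ $1,800,000 → met
4. HIPAA privacy notice absent → not met
5. drug-loss surety bond $95,000 ≥ $95,000 → met
6. expired items on shelf 2 ≤ 2 → met
7. condition 'performs sterile compounding' does not hold → requirement n/a → met
8. refrigeration temperature log review 38 days ago vs limit 30 → not met
9. expired-stock purge 563 days ago vs limit 730 → met
10. DEA registration certificate present → met
11. condition 'dispenses Schedule II substances' holds; controlled-substance inventory 191 days ago vs limit 365 → met
12. prescription-monitoring upload 36 days ago vs limit 30 → not met
Not met: 4, 8, 12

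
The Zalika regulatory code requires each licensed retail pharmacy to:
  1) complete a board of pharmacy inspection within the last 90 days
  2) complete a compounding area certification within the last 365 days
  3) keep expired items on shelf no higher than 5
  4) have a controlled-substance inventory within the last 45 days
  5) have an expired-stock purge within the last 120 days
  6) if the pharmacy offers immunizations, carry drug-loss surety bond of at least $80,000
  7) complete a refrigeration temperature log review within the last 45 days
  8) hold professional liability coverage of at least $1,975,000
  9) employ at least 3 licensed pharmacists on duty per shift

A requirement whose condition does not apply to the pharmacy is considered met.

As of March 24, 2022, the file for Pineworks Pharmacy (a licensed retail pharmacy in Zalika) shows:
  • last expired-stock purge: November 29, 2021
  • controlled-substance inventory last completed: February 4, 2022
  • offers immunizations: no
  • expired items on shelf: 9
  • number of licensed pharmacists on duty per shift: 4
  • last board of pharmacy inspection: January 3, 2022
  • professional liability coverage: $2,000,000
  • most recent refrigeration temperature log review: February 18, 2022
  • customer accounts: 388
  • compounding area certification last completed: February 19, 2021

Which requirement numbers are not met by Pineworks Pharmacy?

1. board of pharmacy inspection 80 days ago vs limit 90 → met
2. compounding area certification 398 days ago vs limit 365 → not met
3. expired items on shelf 9 > 5 → not met
4. controlled-substance inventory 48 days ago vs limit 45 → not met
5. expired-stock purge 115 days ago vs limit 120 → met
6. condition 'offers immunizations' does not hold → requirement n/a → met
7. refrigeration temperature log review 34 days ago vs limit 45 → met
8. professional liability coverage $2,000,000 ≥ $1,975,000 → met
9. licensed pharmacists on duty per shift 4 ≥ 3 → met
Not met: 2, 3, 4

2, 3, 4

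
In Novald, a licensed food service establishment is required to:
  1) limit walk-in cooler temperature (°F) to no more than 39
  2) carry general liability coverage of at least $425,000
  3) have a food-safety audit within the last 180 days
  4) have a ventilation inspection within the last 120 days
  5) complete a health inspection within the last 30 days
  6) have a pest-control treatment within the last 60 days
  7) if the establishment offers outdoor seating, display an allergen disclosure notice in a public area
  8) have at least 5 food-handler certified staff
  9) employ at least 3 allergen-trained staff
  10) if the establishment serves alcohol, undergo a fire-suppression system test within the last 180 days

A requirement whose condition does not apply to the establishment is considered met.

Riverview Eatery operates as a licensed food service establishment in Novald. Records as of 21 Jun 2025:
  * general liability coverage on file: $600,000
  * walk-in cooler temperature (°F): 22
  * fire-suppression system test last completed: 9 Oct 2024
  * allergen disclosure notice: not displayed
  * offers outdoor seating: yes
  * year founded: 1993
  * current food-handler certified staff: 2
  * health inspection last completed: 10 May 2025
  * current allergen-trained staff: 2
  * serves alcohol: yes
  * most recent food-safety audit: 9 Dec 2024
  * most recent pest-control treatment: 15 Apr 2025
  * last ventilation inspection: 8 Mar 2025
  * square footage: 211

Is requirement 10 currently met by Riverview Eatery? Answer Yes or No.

No

10. condition 'serves alcohol' holds; fire-suppression system test 255 days ago vs limit 180 → not met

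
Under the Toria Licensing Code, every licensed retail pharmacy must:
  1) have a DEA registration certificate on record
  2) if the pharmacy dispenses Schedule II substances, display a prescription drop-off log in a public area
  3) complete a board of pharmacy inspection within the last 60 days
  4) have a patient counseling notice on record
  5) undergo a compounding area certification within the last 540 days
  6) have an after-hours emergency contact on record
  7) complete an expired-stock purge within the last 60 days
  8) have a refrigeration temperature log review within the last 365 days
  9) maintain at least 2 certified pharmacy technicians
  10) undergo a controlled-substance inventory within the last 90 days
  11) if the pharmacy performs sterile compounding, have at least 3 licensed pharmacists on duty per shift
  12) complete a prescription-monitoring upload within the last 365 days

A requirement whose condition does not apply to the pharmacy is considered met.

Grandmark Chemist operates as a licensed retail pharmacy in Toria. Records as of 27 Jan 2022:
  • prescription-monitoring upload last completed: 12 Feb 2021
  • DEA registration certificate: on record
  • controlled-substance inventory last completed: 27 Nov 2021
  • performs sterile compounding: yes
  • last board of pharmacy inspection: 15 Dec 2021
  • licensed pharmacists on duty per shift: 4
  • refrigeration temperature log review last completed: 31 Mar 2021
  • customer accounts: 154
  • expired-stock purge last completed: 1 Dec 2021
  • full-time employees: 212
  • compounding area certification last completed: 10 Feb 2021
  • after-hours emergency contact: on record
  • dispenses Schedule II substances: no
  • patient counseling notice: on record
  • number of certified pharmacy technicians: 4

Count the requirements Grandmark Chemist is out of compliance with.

0

1. DEA registration certificate present → met
2. condition 'dispenses Schedule II substances' does not hold → requirement n/a → met
3. board of pharmacy inspection 43 days ago vs limit 60 → met
4. patient counseling notice present → met
5. compounding area certification 351 days ago vs limit 540 → met
6. after-hours emergency contact present → met
7. expired-stock purge 57 days ago vs limit 60 → met
8. refrigeration temperature log review 302 days ago vs limit 365 → met
9. certified pharmacy technicians 4 ≥ 2 → met
10. controlled-substance inventory 61 days ago vs limit 90 → met
11. condition 'performs sterile compounding' holds; licensed pharmacists on duty per shift 4 ≥ 3 → met
12. prescription-monitoring upload 349 days ago vs limit 365 → met
Not met: 0 of 12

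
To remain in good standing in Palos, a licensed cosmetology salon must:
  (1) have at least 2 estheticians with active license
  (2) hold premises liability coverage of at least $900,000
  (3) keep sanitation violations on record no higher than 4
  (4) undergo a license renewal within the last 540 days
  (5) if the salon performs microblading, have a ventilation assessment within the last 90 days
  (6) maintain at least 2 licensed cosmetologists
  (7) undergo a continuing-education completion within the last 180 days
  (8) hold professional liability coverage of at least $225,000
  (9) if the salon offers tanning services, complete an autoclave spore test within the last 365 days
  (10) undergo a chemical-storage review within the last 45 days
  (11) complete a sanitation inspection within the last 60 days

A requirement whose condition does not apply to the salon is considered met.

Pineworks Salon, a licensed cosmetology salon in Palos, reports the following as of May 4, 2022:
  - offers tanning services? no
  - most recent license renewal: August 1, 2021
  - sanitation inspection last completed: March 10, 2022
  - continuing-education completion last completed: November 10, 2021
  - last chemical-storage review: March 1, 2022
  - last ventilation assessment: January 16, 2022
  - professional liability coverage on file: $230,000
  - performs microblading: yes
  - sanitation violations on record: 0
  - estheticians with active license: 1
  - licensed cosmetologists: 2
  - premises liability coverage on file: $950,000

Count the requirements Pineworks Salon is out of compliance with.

1. estheticians with active license 1 < 2 → not met
2. premises liability coverage $950,000 ≥ $900,000 → met
3. sanitation violations on record 0 ≤ 4 → met
4. license renewal 276 days ago vs limit 540 → met
5. condition 'performs microblading' holds; ventilation assessment 108 days ago vs limit 90 → not met
6. licensed cosmetologists 2 ≥ 2 → met
7. continuing-education completion 175 days ago vs limit 180 → met
8. professional liability coverage $230,000 ≥ $225,000 → met
9. condition 'offers tanning services' does not hold → requirement n/a → met
10. chemical-storage review 64 days ago vs limit 45 → not met
11. sanitation inspection 55 days ago vs limit 60 → met
Not met: 3 of 11

3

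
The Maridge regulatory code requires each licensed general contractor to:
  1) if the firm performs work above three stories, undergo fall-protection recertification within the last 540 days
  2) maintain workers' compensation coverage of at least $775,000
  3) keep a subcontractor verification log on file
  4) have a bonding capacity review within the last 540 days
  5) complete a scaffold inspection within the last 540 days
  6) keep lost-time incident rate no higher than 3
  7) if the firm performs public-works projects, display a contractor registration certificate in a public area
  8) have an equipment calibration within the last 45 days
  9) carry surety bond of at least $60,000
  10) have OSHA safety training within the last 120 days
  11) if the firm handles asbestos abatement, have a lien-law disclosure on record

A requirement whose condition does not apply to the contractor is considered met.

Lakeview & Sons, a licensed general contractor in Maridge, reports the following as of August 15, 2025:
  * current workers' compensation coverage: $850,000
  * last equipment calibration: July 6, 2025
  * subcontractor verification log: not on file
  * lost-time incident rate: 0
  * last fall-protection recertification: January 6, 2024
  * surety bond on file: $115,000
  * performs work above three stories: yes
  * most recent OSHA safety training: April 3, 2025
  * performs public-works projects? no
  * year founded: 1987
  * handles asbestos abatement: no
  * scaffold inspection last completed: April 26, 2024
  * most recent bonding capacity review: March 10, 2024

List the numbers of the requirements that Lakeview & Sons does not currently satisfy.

1. condition 'performs work above three stories' holds; fall-protection recertification 587 days ago vs limit 540 → not met
2. workers' compensation coverage $850,000 ≥ $775,000 → met
3. subcontractor verification log absent → not met
4. bonding capacity review 523 days ago vs limit 540 → met
5. scaffold inspection 476 days ago vs limit 540 → met
6. lost-time incident rate 0 ≤ 3 → met
7. condition 'performs public-works projects' does not hold → requirement n/a → met
8. equipment calibration 40 days ago vs limit 45 → met
9. surety bond $115,000 ≥ $60,000 → met
10. OSHA safety training 134 days ago vs limit 120 → not met
11. condition 'handles asbestos abatement' does not hold → requirement n/a → met
Not met: 1, 3, 10

1, 3, 10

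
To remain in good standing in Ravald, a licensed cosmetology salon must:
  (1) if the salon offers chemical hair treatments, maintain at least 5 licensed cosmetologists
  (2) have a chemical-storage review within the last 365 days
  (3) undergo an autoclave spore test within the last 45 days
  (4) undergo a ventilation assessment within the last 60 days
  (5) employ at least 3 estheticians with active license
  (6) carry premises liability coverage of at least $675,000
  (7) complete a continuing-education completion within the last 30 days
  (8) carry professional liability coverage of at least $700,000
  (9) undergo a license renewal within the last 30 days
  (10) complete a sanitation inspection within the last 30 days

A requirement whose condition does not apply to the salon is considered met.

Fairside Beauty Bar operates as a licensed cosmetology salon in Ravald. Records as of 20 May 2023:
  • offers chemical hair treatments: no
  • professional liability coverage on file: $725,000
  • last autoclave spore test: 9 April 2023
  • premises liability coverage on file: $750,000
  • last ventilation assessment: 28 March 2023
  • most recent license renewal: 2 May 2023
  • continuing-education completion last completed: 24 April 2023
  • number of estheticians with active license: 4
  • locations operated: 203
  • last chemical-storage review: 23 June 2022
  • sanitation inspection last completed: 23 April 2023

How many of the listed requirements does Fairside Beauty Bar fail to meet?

0

1. condition 'offers chemical hair treatments' does not hold → requirement n/a → met
2. chemical-storage review 331 days ago vs limit 365 → met
3. autoclave spore test 41 days ago vs limit 45 → met
4. ventilation assessment 53 days ago vs limit 60 → met
5. estheticians with active license 4 ≥ 3 → met
6. premises liability coverage $750,000 ≥ $675,000 → met
7. continuing-education completion 26 days ago vs limit 30 → met
8. professional liability coverage $725,000 ≥ $700,000 → met
9. license renewal 18 days ago vs limit 30 → met
10. sanitation inspection 27 days ago vs limit 30 → met
Not met: 0 of 10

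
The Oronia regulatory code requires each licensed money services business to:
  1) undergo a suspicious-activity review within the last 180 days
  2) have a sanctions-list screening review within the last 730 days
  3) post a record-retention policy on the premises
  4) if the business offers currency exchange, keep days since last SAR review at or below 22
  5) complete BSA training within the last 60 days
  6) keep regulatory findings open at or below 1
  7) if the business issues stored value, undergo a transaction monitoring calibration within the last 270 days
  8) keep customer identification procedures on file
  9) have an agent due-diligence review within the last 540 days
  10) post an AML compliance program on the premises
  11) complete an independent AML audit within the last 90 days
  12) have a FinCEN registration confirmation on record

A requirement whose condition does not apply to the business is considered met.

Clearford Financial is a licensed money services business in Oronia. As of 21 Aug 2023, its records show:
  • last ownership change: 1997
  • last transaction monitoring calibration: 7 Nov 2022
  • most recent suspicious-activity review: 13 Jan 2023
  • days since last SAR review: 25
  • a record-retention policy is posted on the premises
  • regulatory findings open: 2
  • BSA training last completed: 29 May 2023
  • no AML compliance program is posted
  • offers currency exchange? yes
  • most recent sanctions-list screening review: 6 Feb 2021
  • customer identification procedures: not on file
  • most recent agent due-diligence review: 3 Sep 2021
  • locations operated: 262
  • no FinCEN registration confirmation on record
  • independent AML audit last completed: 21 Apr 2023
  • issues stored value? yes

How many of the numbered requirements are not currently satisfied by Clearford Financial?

1. suspicious-activity review 220 days ago vs limit 180 → not met
2. sanctions-list screening review 926 days ago vs limit 730 → not met
3. record-retention policy present → met
4. condition 'offers currency exchange' holds; days since last SAR review 25 > 22 → not met
5. BSA training 84 days ago vs limit 60 → not met
6. regulatory findings open 2 > 1 → not met
7. condition 'issues stored value' holds; transaction monitoring calibration 287 days ago vs limit 270 → not met
8. customer identification procedures absent → not met
9. agent due-diligence review 717 days ago vs limit 540 → not met
10. AML compliance program absent → not met
11. independent AML audit 122 days ago vs limit 90 → not met
12. FinCEN registration confirmation absent → not met
Not met: 11 of 12

11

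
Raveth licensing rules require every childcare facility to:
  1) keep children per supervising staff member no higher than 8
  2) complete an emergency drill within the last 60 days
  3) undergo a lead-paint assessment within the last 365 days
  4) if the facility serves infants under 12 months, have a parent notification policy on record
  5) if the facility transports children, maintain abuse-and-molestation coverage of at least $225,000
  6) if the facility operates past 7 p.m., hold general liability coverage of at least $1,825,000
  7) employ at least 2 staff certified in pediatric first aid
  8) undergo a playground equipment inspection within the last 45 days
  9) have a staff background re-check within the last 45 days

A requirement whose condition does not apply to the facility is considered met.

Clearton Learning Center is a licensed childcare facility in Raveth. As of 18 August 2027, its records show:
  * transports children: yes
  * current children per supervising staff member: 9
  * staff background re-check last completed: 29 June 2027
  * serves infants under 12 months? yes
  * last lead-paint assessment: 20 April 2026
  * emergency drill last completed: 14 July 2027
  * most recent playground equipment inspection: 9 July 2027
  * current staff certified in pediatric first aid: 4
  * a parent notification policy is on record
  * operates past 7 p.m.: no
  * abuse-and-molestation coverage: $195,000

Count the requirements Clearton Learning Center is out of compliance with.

1. children per supervising staff member 9 > 8 → not met
2. emergency drill 35 days ago vs limit 60 → met
3. lead-paint assessment 485 days ago vs limit 365 → not met
4. condition 'serves infants under 12 months' holds; parent notification policy present → met
5. condition 'transports children' holds; abuse-and-molestation coverage $195,000 < $225,000 → not met
6. condition 'operates past 7 p.m.' does not hold → requirement n/a → met
7. staff certified in pediatric first aid 4 ≥ 2 → met
8. playground equipment inspection 40 days ago vs limit 45 → met
9. staff background re-check 50 days ago vs limit 45 → not met
Not met: 4 of 9

4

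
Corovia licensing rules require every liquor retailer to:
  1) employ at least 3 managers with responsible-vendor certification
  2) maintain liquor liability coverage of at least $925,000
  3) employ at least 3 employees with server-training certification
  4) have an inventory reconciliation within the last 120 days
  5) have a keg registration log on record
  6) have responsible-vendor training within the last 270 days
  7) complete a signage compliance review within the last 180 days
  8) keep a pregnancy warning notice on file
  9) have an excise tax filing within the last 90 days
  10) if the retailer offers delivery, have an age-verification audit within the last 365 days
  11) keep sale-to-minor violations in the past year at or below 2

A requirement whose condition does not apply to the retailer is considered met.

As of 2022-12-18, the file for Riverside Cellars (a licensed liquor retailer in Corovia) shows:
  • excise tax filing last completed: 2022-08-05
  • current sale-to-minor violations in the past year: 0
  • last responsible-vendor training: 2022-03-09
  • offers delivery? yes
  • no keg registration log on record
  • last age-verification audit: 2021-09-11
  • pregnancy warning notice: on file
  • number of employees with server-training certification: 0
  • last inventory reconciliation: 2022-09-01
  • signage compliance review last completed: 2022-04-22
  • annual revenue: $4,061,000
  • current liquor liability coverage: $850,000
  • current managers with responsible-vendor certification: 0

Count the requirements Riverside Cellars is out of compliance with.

8

1. managers with responsible-vendor certification 0 < 3 → not met
2. liquor liability coverage $850,000 < $925,000 → not met
3. employees with server-training certification 0 < 3 → not met
4. inventory reconciliation 108 days ago vs limit 120 → met
5. keg registration log absent → not met
6. responsible-vendor training 284 days ago vs limit 270 → not met
7. signage compliance review 240 days ago vs limit 180 → not met
8. pregnancy warning notice present → met
9. excise tax filing 135 days ago vs limit 90 → not met
10. condition 'offers delivery' holds; age-verification audit 463 days ago vs limit 365 → not met
11. sale-to-minor violations in the past year 0 ≤ 2 → met
Not met: 8 of 11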